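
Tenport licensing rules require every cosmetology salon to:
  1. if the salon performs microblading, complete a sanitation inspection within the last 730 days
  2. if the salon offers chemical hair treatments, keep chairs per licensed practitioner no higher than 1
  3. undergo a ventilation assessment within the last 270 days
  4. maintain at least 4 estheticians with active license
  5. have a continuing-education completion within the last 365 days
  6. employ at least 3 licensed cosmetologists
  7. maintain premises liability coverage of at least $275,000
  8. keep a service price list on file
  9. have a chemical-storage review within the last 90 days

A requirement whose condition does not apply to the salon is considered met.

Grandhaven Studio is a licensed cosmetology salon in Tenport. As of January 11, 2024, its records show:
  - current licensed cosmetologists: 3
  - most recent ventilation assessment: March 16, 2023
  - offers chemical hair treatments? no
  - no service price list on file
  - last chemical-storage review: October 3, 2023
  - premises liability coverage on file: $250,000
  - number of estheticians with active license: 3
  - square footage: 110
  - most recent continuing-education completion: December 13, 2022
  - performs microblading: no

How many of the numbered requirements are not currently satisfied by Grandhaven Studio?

6

1. condition 'performs microblading' does not hold → requirement n/a → met
2. condition 'offers chemical hair treatments' does not hold → requirement n/a → met
3. ventilation assessment 301 days ago vs limit 270 → not met
4. estheticians with active license 3 < 4 → not met
5. continuing-education completion 394 days ago vs limit 365 → not met
6. licensed cosmetologists 3 ≥ 3 → met
7. premises liability coverage $250,000 < $275,000 → not met
8. service price list absent → not met
9. chemical-storage review 100 days ago vs limit 90 → not met
Not met: 6 of 9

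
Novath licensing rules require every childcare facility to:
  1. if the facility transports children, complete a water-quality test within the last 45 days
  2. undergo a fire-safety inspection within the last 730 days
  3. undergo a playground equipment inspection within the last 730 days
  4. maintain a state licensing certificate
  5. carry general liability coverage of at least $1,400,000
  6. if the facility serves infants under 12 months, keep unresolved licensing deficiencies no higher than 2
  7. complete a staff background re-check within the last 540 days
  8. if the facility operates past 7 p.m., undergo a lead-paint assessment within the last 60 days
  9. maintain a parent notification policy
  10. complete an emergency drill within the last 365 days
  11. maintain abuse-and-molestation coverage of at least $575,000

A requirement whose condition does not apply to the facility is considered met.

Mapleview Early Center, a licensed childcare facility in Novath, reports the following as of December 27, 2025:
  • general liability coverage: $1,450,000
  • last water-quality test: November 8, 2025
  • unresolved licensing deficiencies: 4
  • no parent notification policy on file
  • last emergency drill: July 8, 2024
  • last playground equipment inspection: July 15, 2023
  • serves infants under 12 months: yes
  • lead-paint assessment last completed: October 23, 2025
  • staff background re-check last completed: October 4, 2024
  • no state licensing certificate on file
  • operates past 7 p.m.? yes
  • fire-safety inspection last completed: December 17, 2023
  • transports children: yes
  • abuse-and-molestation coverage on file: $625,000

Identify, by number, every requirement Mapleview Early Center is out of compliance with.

1, 2, 3, 4, 6, 8, 9, 10

1. condition 'transports children' holds; water-quality test 49 days ago vs limit 45 → not met
2. fire-safety inspection 741 days ago vs limit 730 → not met
3. playground equipment inspection 896 days ago vs limit 730 → not met
4. state licensing certificate absent → not met
5. general liability coverage $1,450,000 ≥ $1,400,000 → met
6. condition 'serves infants under 12 months' holds; unresolved licensing deficiencies 4 > 2 → not met
7. staff background re-check 449 days ago vs limit 540 → met
8. condition 'operates past 7 p.m.' holds; lead-paint assessment 65 days ago vs limit 60 → not met
9. parent notification policy absent → not met
10. emergency drill 537 days ago vs limit 365 → not met
11. abuse-and-molestation coverage $625,000 ≥ $575,000 → met
Not met: 1, 2, 3, 4, 6, 8, 9, 10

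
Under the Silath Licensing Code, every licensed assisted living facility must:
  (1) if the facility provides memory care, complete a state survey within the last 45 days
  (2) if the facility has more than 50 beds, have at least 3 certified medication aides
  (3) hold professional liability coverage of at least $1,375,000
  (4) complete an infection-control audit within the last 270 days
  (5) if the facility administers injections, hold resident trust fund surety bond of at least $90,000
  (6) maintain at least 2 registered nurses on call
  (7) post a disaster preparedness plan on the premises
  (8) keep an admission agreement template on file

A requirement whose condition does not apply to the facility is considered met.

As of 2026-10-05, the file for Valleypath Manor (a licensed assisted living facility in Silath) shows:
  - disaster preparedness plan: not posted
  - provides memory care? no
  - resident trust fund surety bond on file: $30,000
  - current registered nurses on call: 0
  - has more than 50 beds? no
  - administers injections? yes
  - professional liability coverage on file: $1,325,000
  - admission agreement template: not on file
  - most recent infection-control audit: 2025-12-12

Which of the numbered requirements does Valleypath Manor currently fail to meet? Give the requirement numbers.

1. condition 'provides memory care' does not hold → requirement n/a → met
2. condition 'has more than 50 beds' does not hold → requirement n/a → met
3. professional liability coverage $1,325,000 < $1,375,000 → not met
4. infection-control audit 297 days ago vs limit 270 → not met
5. condition 'administers injections' holds; resident trust fund surety bond $30,000 < $90,000 → not met
6. registered nurses on call 0 < 2 → not met
7. disaster preparedness plan absent → not met
8. admission agreement template absent → not met
Not met: 3, 4, 5, 6, 7, 8

3, 4, 5, 6, 7, 8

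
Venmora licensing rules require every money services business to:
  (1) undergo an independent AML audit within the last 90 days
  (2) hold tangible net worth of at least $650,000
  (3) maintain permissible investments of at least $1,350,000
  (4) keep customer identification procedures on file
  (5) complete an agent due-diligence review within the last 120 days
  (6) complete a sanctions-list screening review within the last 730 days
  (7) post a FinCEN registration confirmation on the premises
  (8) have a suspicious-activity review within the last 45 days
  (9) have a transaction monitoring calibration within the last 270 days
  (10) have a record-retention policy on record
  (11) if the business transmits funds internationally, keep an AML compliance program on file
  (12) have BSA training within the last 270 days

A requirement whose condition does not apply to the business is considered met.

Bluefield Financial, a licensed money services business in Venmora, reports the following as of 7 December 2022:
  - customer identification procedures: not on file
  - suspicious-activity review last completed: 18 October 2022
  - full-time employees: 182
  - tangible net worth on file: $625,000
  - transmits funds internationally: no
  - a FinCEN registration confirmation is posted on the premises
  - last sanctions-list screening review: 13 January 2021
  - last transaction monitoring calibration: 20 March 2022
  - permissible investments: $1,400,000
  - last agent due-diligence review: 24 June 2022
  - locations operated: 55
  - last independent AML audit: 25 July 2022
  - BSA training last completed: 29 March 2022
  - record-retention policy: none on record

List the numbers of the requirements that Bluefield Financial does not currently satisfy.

1. independent AML audit 135 days ago vs limit 90 → not met
2. tangible net worth $625,000 < $650,000 → not met
3. permissible investments $1,400,000 ≥ $1,350,000 → met
4. customer identification procedures absent → not met
5. agent due-diligence review 166 days ago vs limit 120 → not met
6. sanctions-list screening review 693 days ago vs limit 730 → met
7. FinCEN registration confirmation present → met
8. suspicious-activity review 50 days ago vs limit 45 → not met
9. transaction monitoring calibration 262 days ago vs limit 270 → met
10. record-retention policy absent → not met
11. condition 'transmits funds internationally' does not hold → requirement n/a → met
12. BSA training 253 days ago vs limit 270 → met
Not met: 1, 2, 4, 5, 8, 10

1, 2, 4, 5, 8, 10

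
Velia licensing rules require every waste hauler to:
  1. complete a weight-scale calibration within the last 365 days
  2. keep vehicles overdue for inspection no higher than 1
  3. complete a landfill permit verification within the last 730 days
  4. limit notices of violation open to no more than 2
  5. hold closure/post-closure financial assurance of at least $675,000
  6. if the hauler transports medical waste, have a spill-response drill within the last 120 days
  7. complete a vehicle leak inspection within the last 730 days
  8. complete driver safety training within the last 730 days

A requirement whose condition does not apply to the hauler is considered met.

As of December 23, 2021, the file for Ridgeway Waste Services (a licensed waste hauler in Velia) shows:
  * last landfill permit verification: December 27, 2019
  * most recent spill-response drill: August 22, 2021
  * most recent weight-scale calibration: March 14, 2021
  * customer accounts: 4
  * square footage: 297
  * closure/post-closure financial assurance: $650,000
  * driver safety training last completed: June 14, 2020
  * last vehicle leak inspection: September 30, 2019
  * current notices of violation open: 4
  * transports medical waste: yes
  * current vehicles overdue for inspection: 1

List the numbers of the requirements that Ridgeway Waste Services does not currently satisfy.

1. weight-scale calibration 284 days ago vs limit 365 → met
2. vehicles overdue for inspection 1 ≤ 1 → met
3. landfill permit verification 727 days ago vs limit 730 → met
4. notices of violation open 4 > 2 → not met
5. closure/post-closure financial assurance $650,000 < $675,000 → not met
6. condition 'transports medical waste' holds; spill-response drill 123 days ago vs limit 120 → not met
7. vehicle leak inspection 815 days ago vs limit 730 → not met
8. driver safety training 557 days ago vs limit 730 → met
Not met: 4, 5, 6, 7

4, 5, 6, 7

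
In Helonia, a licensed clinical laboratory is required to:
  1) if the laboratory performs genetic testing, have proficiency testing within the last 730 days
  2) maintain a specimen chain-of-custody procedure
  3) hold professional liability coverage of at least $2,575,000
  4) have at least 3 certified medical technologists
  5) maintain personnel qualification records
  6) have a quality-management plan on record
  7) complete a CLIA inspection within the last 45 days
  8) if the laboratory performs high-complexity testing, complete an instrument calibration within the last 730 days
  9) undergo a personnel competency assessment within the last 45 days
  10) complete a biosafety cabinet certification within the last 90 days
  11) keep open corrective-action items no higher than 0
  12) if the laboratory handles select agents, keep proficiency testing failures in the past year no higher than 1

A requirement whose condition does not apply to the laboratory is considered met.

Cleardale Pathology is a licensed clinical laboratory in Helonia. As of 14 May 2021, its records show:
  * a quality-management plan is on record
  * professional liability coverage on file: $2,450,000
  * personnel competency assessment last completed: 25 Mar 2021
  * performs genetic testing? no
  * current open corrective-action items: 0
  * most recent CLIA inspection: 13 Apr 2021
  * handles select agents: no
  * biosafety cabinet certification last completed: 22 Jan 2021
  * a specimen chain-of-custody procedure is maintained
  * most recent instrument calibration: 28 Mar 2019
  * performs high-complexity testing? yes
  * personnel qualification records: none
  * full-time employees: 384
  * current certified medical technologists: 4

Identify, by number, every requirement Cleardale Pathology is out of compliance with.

1. condition 'performs genetic testing' does not hold → requirement n/a → met
2. specimen chain-of-custody procedure present → met
3. professional liability coverage $2,450,000 < $2,575,000 → not met
4. certified medical technologists 4 ≥ 3 → met
5. personnel qualification records absent → not met
6. quality-management plan present → met
7. CLIA inspection 31 days ago vs limit 45 → met
8. condition 'performs high-complexity testing' holds; instrument calibration 778 days ago vs limit 730 → not met
9. personnel competency assessment 50 days ago vs limit 45 → not met
10. biosafety cabinet certification 112 days ago vs limit 90 → not met
11. open corrective-action items 0 ≤ 0 → met
12. condition 'handles select agents' does not hold → requirement n/a → met
Not met: 3, 5, 8, 9, 10

3, 5, 8, 9, 10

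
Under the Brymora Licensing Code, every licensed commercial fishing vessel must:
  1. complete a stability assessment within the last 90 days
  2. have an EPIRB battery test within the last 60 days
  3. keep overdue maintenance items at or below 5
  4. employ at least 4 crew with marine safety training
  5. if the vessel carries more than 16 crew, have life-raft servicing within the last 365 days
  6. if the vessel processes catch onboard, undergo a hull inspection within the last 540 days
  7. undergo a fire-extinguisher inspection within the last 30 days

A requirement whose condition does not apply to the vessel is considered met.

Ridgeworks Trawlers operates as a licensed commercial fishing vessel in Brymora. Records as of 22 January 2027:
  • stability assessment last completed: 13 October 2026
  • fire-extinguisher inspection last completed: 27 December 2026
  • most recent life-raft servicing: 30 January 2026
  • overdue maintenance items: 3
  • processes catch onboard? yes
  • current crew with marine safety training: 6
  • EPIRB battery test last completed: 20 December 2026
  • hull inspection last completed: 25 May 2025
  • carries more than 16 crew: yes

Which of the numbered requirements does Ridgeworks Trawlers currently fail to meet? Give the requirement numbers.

1, 6

1. stability assessment 101 days ago vs limit 90 → not met
2. EPIRB battery test 33 days ago vs limit 60 → met
3. overdue maintenance items 3 ≤ 5 → met
4. crew with marine safety training 6 ≥ 4 → met
5. condition 'carries more than 16 crew' holds; life-raft servicing 357 days ago vs limit 365 → met
6. condition 'processes catch onboard' holds; hull inspection 607 days ago vs limit 540 → not met
7. fire-extinguisher inspection 26 days ago vs limit 30 → met
Not met: 1, 6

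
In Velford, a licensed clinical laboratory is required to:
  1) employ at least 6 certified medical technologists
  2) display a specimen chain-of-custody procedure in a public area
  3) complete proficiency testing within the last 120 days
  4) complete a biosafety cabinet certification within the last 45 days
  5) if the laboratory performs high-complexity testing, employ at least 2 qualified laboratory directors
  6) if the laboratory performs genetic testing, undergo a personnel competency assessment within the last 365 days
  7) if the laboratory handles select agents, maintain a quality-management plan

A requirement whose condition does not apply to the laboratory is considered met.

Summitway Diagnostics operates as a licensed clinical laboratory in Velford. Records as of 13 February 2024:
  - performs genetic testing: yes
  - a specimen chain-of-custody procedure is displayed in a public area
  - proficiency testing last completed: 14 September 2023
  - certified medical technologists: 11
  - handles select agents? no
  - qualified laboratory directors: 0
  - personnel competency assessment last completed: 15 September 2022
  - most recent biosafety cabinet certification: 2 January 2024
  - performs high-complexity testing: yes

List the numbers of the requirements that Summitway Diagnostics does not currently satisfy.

1. certified medical technologists 11 ≥ 6 → met
2. specimen chain-of-custody procedure present → met
3. proficiency testing 152 days ago vs limit 120 → not met
4. biosafety cabinet certification 42 days ago vs limit 45 → met
5. condition 'performs high-complexity testing' holds; qualified laboratory directors 0 < 2 → not met
6. condition 'performs genetic testing' holds; personnel competency assessment 516 days ago vs limit 365 → not met
7. condition 'handles select agents' does not hold → requirement n/a → met
Not met: 3, 5, 6

3, 5, 6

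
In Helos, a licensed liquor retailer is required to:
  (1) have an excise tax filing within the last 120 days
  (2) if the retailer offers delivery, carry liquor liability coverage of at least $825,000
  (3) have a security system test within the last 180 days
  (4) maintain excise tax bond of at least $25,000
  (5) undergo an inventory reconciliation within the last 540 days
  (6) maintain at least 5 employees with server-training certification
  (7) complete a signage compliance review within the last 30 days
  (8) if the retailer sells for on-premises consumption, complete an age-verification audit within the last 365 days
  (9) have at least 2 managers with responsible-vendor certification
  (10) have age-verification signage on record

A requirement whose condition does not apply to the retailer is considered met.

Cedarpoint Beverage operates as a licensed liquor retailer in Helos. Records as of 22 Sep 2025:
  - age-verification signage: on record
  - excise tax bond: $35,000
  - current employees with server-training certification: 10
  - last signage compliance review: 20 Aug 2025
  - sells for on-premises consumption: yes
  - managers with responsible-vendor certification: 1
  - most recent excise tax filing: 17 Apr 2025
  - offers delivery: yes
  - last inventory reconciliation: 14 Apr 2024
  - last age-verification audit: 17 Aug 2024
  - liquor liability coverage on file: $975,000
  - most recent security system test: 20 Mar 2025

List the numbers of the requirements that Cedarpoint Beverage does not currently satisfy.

1, 3, 7, 8, 9

1. excise tax filing 158 days ago vs limit 120 → not met
2. condition 'offers delivery' holds; liquor liability coverage $975,000 ≥ $825,000 → met
3. security system test 186 days ago vs limit 180 → not met
4. excise tax bond $35,000 ≥ $25,000 → met
5. inventory reconciliation 526 days ago vs limit 540 → met
6. employees with server-training certification 10 ≥ 5 → met
7. signage compliance review 33 days ago vs limit 30 → not met
8. condition 'sells for on-premises consumption' holds; age-verification audit 401 days ago vs limit 365 → not met
9. managers with responsible-vendor certification 1 < 2 → not met
10. age-verification signage present → met
Not met: 1, 3, 7, 8, 9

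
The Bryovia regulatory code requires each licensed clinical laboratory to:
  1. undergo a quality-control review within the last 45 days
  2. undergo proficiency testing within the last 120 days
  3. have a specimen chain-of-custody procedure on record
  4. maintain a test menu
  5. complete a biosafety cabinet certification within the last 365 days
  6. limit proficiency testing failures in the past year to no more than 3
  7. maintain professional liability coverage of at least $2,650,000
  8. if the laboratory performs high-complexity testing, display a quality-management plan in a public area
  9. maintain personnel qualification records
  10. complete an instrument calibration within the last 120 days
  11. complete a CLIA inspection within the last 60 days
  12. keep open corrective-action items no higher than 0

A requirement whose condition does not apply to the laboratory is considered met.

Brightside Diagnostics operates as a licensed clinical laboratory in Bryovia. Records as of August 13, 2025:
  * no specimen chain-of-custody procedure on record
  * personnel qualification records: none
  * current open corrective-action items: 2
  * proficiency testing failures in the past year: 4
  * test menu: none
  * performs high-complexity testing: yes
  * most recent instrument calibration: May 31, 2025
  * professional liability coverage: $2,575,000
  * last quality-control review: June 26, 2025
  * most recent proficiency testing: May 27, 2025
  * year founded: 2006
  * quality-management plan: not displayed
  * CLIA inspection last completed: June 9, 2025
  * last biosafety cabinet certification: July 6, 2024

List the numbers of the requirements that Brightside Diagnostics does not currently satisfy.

1. quality-control review 48 days ago vs limit 45 → not met
2. proficiency testing 78 days ago vs limit 120 → met
3. specimen chain-of-custody procedure absent → not met
4. test menu absent → not met
5. biosafety cabinet certification 403 days ago vs limit 365 → not met
6. proficiency testing failures in the past year 4 > 3 → not met
7. professional liability coverage $2,575,000 < $2,650,000 → not met
8. condition 'performs high-complexity testing' holds; quality-management plan absent → not met
9. personnel qualification records absent → not met
10. instrument calibration 74 days ago vs limit 120 → met
11. CLIA inspection 65 days ago vs limit 60 → not met
12. open corrective-action items 2 > 0 → not met
Not met: 1, 3, 4, 5, 6, 7, 8, 9, 11, 12

1, 3, 4, 5, 6, 7, 8, 9, 11, 12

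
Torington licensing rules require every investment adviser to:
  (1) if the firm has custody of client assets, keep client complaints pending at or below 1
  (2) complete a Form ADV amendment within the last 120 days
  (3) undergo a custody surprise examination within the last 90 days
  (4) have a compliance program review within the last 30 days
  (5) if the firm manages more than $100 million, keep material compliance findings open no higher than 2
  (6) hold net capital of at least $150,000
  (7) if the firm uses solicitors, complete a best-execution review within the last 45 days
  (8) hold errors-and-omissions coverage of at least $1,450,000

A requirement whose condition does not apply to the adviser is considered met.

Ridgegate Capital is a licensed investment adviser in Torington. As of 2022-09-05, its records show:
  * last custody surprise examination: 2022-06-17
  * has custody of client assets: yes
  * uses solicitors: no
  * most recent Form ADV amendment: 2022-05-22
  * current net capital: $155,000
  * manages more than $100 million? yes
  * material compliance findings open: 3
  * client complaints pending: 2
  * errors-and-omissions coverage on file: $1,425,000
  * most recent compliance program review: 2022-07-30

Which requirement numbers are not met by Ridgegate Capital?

1. condition 'has custody of client assets' holds; client complaints pending 2 > 1 → not met
2. Form ADV amendment 106 days ago vs limit 120 → met
3. custody surprise examination 80 days ago vs limit 90 → met
4. compliance program review 37 days ago vs limit 30 → not met
5. condition 'manages more than $100 million' holds; material compliance findings open 3 > 2 → not met
6. net capital $155,000 ≥ $150,000 → met
7. condition 'uses solicitors' does not hold → requirement n/a → met
8. errors-and-omissions coverage $1,425,000 < $1,450,000 → not met
Not met: 1, 4, 5, 8

1, 4, 5, 8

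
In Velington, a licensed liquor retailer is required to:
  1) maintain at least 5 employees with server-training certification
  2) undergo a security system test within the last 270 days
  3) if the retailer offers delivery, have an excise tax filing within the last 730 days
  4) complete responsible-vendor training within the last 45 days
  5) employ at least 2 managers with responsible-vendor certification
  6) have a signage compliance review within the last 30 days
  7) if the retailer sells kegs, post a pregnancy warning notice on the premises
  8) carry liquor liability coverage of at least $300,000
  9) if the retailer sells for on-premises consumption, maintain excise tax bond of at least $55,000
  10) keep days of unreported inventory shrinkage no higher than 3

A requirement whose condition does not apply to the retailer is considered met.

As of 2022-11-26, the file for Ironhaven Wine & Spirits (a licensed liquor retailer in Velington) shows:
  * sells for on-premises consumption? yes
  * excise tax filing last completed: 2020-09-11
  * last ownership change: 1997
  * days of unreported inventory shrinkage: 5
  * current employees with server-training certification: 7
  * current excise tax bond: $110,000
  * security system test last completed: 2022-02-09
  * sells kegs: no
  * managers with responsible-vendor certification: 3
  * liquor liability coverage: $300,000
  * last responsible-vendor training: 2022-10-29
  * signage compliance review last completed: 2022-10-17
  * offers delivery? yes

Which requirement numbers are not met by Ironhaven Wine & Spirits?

2, 3, 6, 10

1. employees with server-training certification 7 ≥ 5 → met
2. security system test 290 days ago vs limit 270 → not met
3. condition 'offers delivery' holds; excise tax filing 806 days ago vs limit 730 → not met
4. responsible-vendor training 28 days ago vs limit 45 → met
5. managers with responsible-vendor certification 3 ≥ 2 → met
6. signage compliance review 40 days ago vs limit 30 → not met
7. condition 'sells kegs' does not hold → requirement n/a → met
8. liquor liability coverage $300,000 ≥ $300,000 → met
9. condition 'sells for on-premises consumption' holds; excise tax bond $110,000 ≥ $55,000 → met
10. days of unreported inventory shrinkage 5 > 3 → not met
Not met: 2, 3, 6, 10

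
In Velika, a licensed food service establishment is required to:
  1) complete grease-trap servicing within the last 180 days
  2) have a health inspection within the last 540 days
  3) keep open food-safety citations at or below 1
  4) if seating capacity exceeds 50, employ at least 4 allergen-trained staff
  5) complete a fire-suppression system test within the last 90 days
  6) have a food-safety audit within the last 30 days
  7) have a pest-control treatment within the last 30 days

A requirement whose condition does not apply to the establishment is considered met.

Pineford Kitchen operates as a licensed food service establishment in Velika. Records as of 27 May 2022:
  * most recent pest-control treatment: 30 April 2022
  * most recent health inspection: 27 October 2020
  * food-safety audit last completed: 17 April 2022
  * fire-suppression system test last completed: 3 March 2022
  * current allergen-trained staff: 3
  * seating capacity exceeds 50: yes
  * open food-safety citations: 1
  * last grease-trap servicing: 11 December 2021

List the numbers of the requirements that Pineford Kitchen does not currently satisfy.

2, 4, 6

1. grease-trap servicing 167 days ago vs limit 180 → met
2. health inspection 577 days ago vs limit 540 → not met
3. open food-safety citations 1 ≤ 1 → met
4. condition 'seating capacity exceeds 50' holds; allergen-trained staff 3 < 4 → not met
5. fire-suppression system test 85 days ago vs limit 90 → met
6. food-safety audit 40 days ago vs limit 30 → not met
7. pest-control treatment 27 days ago vs limit 30 → met
Not met: 2, 4, 6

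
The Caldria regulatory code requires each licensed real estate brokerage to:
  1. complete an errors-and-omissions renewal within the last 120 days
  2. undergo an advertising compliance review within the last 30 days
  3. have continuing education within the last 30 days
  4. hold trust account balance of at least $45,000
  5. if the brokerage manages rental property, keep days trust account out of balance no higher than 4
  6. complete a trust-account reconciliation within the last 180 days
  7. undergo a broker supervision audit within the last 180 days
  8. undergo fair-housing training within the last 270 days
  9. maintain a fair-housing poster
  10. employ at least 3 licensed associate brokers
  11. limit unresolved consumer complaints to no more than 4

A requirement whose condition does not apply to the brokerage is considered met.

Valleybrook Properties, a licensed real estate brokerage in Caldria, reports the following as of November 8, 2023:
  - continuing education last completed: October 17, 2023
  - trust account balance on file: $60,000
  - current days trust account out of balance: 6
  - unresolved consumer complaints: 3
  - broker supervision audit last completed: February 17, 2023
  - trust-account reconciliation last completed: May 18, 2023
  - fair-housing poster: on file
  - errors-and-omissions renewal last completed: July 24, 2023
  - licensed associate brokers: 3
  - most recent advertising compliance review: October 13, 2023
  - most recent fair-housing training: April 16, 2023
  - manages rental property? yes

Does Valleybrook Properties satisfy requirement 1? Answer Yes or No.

1. errors-and-omissions renewal 107 days ago vs limit 120 → met

Yes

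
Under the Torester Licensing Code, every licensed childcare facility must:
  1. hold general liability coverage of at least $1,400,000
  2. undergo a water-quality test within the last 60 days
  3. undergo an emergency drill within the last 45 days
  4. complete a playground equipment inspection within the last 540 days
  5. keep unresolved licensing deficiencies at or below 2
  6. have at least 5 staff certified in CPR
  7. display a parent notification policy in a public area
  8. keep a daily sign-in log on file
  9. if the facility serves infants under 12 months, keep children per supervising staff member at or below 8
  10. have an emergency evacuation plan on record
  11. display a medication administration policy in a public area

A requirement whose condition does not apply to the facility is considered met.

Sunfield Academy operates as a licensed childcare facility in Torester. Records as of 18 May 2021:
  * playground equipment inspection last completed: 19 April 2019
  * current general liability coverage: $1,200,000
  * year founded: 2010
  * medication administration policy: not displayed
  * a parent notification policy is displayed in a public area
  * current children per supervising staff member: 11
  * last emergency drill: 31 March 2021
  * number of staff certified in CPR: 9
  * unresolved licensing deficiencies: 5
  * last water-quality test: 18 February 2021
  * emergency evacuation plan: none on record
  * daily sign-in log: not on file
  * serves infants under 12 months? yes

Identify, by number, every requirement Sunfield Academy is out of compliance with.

1, 2, 3, 4, 5, 8, 9, 10, 11

1. general liability coverage $1,200,000 < $1,400,000 → not met
2. water-quality test 89 days ago vs limit 60 → not met
3. emergency drill 48 days ago vs limit 45 → not met
4. playground equipment inspection 760 days ago vs limit 540 → not met
5. unresolved licensing deficiencies 5 > 2 → not met
6. staff certified in CPR 9 ≥ 5 → met
7. parent notification policy present → met
8. daily sign-in log absent → not met
9. condition 'serves infants under 12 months' holds; children per supervising staff member 11 > 8 → not met
10. emergency evacuation plan absent → not met
11. medication administration policy absent → not met
Not met: 1, 2, 3, 4, 5, 8, 9, 10, 11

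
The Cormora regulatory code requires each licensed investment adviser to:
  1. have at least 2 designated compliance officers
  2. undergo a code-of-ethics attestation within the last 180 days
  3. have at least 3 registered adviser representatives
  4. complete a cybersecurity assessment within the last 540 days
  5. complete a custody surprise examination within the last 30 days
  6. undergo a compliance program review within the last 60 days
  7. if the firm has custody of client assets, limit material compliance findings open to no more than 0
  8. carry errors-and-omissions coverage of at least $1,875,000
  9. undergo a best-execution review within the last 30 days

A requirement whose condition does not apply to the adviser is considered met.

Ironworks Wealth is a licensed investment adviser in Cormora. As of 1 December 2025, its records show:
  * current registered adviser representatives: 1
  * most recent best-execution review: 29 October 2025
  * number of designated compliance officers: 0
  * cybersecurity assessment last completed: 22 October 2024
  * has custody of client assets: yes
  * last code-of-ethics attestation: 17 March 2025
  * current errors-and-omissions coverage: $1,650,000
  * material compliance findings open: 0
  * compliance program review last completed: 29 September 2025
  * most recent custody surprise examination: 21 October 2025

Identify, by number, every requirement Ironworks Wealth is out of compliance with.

1. designated compliance officers 0 < 2 → not met
2. code-of-ethics attestation 259 days ago vs limit 180 → not met
3. registered adviser representatives 1 < 3 → not met
4. cybersecurity assessment 405 days ago vs limit 540 → met
5. custody surprise examination 41 days ago vs limit 30 → not met
6. compliance program review 63 days ago vs limit 60 → not met
7. condition 'has custody of client assets' holds; material compliance findings open 0 ≤ 0 → met
8. errors-and-omissions coverage $1,650,000 < $1,875,000 → not met
9. best-execution review 33 days ago vs limit 30 → not met
Not met: 1, 2, 3, 5, 6, 8, 9

1, 2, 3, 5, 6, 8, 9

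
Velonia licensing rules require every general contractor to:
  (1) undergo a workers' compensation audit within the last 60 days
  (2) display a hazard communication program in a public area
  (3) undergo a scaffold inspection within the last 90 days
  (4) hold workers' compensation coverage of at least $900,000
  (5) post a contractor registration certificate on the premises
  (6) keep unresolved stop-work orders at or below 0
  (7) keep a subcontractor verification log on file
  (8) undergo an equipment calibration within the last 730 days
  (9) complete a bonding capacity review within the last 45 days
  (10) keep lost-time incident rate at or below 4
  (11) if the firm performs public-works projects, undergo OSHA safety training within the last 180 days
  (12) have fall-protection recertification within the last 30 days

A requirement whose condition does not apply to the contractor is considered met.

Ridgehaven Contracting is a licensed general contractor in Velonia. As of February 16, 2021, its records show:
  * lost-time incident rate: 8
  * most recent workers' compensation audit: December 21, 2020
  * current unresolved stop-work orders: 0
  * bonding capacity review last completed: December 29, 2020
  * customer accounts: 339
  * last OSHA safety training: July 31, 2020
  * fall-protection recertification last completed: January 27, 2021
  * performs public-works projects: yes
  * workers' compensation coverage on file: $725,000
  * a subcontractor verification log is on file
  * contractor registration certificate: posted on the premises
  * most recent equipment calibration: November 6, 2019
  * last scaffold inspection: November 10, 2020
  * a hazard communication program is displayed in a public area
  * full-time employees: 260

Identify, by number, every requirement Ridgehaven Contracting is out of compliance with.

3, 4, 9, 10, 11

1. workers' compensation audit 57 days ago vs limit 60 → met
2. hazard communication program present → met
3. scaffold inspection 98 days ago vs limit 90 → not met
4. workers' compensation coverage $725,000 < $900,000 → not met
5. contractor registration certificate present → met
6. unresolved stop-work orders 0 ≤ 0 → met
7. subcontractor verification log present → met
8. equipment calibration 468 days ago vs limit 730 → met
9. bonding capacity review 49 days ago vs limit 45 → not met
10. lost-time incident rate 8 > 4 → not met
11. condition 'performs public-works projects' holds; OSHA safety training 200 days ago vs limit 180 → not met
12. fall-protection recertification 20 days ago vs limit 30 → met
Not met: 3, 4, 9, 10, 11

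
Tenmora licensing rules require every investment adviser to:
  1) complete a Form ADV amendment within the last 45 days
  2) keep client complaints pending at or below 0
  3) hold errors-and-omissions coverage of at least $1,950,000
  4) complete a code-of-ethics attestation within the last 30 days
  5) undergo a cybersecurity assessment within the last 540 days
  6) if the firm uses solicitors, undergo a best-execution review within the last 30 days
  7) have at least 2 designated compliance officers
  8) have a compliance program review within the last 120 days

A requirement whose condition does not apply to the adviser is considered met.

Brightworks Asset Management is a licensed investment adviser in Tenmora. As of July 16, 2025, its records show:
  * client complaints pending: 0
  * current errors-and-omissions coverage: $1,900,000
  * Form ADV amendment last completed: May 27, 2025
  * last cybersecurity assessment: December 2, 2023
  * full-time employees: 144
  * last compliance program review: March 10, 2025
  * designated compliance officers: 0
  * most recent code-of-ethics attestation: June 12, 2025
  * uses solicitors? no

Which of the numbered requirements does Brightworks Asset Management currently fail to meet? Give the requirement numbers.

1, 3, 4, 5, 7, 8

1. Form ADV amendment 50 days ago vs limit 45 → not met
2. client complaints pending 0 ≤ 0 → met
3. errors-and-omissions coverage $1,900,000 < $1,950,000 → not met
4. code-of-ethics attestation 34 days ago vs limit 30 → not met
5. cybersecurity assessment 592 days ago vs limit 540 → not met
6. condition 'uses solicitors' does not hold → requirement n/a → met
7. designated compliance officers 0 < 2 → not met
8. compliance program review 128 days ago vs limit 120 → not met
Not met: 1, 3, 4, 5, 7, 8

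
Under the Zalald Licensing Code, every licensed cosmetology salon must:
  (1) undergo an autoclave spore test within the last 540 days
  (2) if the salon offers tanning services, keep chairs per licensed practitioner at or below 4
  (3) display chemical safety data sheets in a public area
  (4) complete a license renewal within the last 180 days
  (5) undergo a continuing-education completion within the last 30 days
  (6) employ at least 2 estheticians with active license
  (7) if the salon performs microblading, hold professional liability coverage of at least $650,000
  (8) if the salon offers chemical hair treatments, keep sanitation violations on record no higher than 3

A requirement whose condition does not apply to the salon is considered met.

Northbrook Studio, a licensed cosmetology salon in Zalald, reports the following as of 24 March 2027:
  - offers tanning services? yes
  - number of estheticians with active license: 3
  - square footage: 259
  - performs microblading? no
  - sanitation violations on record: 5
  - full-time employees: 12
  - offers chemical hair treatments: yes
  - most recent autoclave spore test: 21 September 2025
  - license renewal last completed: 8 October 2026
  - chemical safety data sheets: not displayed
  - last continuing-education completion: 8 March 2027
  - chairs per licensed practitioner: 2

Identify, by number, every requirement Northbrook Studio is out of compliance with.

1, 3, 8

1. autoclave spore test 549 days ago vs limit 540 → not met
2. condition 'offers tanning services' holds; chairs per licensed practitioner 2 ≤ 4 → met
3. chemical safety data sheets absent → not met
4. license renewal 167 days ago vs limit 180 → met
5. continuing-education completion 16 days ago vs limit 30 → met
6. estheticians with active license 3 ≥ 2 → met
7. condition 'performs microblading' does not hold → requirement n/a → met
8. condition 'offers chemical hair treatments' holds; sanitation violations on record 5 > 3 → not met
Not met: 1, 3, 8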